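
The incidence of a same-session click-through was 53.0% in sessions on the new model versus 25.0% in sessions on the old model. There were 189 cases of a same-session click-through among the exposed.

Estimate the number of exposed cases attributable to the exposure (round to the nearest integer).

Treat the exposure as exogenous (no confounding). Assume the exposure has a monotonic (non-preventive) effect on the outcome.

about 100 cases

p₁ = 0.53, p₀ = 0.25.
PN = (p₁ − p₀)/p₁ = (0.53 − 0.25) / 0.53 ≈ 0.52830.
Attributable cases ≈ PN × (exposed cases) = 0.52830 × 189 ≈ 99.85.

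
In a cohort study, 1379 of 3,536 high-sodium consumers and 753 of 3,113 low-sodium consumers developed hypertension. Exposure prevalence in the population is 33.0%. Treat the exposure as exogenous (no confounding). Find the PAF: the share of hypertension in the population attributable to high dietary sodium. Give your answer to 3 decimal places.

p₁ = P(outcome | exposed) = 1379/3536 = 0.38999
p₀ = P(outcome | unexposed) = 753/3113 = 0.24189
Overall risk P(Y=1) = π·p₁ + (1−π)·p₀ = 0.33×0.38999 + 0.67×0.24189 = 0.29076.
Under exogeneity, PAF = [P(Y=1) − p₀] / P(Y=1).
PAF = (0.29076 − 0.24189) / 0.29076 ≈ 0.1681

PAF ≈ 0.168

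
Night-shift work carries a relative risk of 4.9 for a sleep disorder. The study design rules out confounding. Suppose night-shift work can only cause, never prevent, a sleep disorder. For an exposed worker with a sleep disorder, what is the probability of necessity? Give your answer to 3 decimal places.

Under exogeneity and monotonicity, PN = (RR − 1) / RR = 1 − 1/RR.
PN = (4.9 − 1) / 4.9 = 3.9 / 4.9 ≈ 0.7959

PN ≈ 0.796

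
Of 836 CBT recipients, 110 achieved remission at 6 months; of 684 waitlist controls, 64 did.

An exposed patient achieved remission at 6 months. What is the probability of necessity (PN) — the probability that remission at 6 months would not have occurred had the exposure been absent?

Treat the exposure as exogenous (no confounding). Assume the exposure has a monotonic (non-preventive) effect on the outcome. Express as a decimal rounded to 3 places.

p₁ = P(outcome | exposed) = 110/836 = 0.13158
p₀ = P(outcome | unexposed) = 64/684 = 0.093567
Under exogeneity and monotonicity, PN = (p₁ − p₀) / p₁.
PN = (0.13158 − 0.093567) / 0.13158 = 0.038012 / 0.13158 ≈ 0.2889

PN ≈ 0.289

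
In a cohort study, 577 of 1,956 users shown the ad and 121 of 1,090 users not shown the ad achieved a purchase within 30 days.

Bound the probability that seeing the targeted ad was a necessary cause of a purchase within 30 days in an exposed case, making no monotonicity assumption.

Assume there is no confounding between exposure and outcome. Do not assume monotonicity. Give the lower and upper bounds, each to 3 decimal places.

p₁ = P(outcome | exposed) = 577/1956 = 0.29499
p₀ = P(outcome | unexposed) = 121/1090 = 0.11101
Under exogeneity alone the bounds on PN are max{0,(p₁−p₀)/p₁} ≤ PN ≤ min{1,(1−p₀)/p₁}.
  lower = (p₁ − p₀)/p₁ = 0.18398 / 0.29499 ≈ 0.6237
  upper = min{1, (1 − p₀)/p₁} = 0.88899 / 0.29499 ≈ 3.0136 → capped at 1

0.624 ≤ PN ≤ 1.000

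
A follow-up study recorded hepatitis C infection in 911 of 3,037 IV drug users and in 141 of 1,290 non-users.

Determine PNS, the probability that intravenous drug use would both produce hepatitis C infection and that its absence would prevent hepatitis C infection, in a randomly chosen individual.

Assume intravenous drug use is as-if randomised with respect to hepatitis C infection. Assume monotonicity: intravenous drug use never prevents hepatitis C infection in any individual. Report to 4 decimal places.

PNS ≈ 0.1907

p₁ = P(outcome | exposed) = 911/3037 = 0.29997
p₀ = P(outcome | unexposed) = 141/1290 = 0.1093
Under exogeneity and monotonicity, PNS = p₁ − p₀.
PNS = 0.29997 − 0.1093 = 0.19066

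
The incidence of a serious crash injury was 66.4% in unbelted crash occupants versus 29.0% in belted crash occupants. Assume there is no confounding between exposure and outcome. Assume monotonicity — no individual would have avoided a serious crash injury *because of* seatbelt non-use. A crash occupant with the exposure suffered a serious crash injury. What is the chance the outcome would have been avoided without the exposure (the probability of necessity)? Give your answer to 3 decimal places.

p₁ = 0.664, p₀ = 0.29.
Under exogeneity and monotonicity, PN = (p₁ − p₀) / p₁.
PN = (0.664 − 0.29) / 0.664 = 0.374 / 0.664 ≈ 0.5633

PN ≈ 0.563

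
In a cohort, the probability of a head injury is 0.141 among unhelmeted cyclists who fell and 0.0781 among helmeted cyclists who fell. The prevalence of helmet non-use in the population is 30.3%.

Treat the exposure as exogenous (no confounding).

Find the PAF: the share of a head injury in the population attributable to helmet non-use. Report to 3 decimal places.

PAF ≈ 0.196

Let p₁ = 0.141, p₀ = 0.0781.
Overall risk P(Y=1) = π·p₁ + (1−π)·p₀ = 0.303×0.141 + 0.697×0.0781 = 0.097159.
Under exogeneity, PAF = [P(Y=1) − p₀] / P(Y=1).
PAF = (0.097159 − 0.0781) / 0.097159 ≈ 0.1962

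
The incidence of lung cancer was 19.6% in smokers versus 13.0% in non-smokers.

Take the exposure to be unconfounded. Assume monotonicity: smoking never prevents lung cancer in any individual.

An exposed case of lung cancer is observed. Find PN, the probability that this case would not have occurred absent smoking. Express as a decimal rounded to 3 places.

p₁ = 0.196, p₀ = 0.13.
Under exogeneity and monotonicity, PN = (p₁ − p₀) / p₁.
PN = (0.196 − 0.13) / 0.196 = 0.066 / 0.196 ≈ 0.3367

PN ≈ 0.337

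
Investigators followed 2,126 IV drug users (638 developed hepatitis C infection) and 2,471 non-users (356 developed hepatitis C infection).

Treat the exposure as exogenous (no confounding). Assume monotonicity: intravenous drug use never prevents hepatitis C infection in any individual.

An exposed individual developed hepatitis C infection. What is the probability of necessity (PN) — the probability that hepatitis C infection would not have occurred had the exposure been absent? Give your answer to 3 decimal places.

PN ≈ 0.520

p₁ = P(outcome | exposed) = 638/2126 = 0.30009
p₀ = P(outcome | unexposed) = 356/2471 = 0.14407
Under exogeneity and monotonicity, PN = (p₁ − p₀) / p₁.
PN = (0.30009 − 0.14407) / 0.30009 = 0.15602 / 0.30009 ≈ 0.5199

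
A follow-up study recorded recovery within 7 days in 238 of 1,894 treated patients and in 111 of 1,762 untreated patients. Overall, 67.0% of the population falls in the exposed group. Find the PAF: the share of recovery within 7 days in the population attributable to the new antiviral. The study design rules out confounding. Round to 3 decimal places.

PAF ≈ 0.400

p₁ = P(outcome | exposed) = 238/1894 = 0.12566
p₀ = P(outcome | unexposed) = 111/1762 = 0.062997
Overall risk P(Y=1) = π·p₁ + (1−π)·p₀ = 0.67×0.12566 + 0.33×0.062997 = 0.10498.
Under exogeneity, PAF = [P(Y=1) − p₀] / P(Y=1).
PAF = (0.10498 − 0.062997) / 0.10498 ≈ 0.3999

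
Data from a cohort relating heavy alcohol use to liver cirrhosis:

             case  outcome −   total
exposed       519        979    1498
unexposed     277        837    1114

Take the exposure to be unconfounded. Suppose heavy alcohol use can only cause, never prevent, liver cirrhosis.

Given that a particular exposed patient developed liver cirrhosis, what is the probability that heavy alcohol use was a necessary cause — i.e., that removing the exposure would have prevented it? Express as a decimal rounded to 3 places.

PN ≈ 0.282

p₁ = P(outcome | exposed) = 519/1498 = 0.34646
p₀ = P(outcome | unexposed) = 277/1114 = 0.24865
Under exogeneity and monotonicity, PN = (p₁ − p₀)/p₁.
PN = (0.34646 − 0.24865) / 0.34646 ≈ 0.2823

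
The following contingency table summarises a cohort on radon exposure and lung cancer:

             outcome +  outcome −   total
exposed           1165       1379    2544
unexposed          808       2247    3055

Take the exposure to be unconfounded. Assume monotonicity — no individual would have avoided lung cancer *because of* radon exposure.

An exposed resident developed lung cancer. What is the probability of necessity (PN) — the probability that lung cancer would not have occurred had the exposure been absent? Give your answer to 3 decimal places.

p₁ = P(outcome | exposed) = 1165/2544 = 0.45794
p₀ = P(outcome | unexposed) = 808/3055 = 0.26448
Under exogeneity and monotonicity, PN = (p₁ − p₀)/p₁.
PN = (0.45794 − 0.26448) / 0.45794 ≈ 0.4224

PN ≈ 0.422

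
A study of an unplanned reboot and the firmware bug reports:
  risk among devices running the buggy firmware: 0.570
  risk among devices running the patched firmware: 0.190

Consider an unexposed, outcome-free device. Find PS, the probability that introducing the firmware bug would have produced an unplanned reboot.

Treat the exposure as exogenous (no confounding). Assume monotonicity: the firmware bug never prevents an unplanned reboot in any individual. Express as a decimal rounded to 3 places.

Let p₁ = 0.57, p₀ = 0.19.
Under exogeneity and monotonicity, PS = (p₁ − p₀) / (1 − p₀).
PS = (0.57 − 0.19) / (1 − 0.19) = 0.38 / 0.81 ≈ 0.4691

PS ≈ 0.469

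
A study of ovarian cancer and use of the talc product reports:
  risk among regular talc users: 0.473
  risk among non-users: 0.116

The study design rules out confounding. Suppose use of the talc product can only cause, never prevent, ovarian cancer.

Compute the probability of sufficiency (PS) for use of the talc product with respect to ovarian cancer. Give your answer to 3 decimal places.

Let p₁ = 0.473, p₀ = 0.116.
Under exogeneity and monotonicity, PS = (p₁ − p₀) / (1 − p₀).
PS = (0.473 − 0.116) / (1 − 0.116) = 0.357 / 0.884 ≈ 0.4038

PS ≈ 0.404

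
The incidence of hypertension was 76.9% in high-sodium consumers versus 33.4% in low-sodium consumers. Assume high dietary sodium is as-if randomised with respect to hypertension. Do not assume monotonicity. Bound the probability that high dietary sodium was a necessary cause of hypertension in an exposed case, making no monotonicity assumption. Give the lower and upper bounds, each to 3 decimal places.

p₁ = 0.769, p₀ = 0.334.
Under exogeneity alone the bounds on PN are max{0,(p₁−p₀)/p₁} ≤ PN ≤ min{1,(1−p₀)/p₁}.
  lower = (p₁ − p₀)/p₁ = 0.435 / 0.769 ≈ 0.5657
  upper = min{1, (1 − p₀)/p₁} = 0.666 / 0.769 ≈ 0.8661

0.566 ≤ PN ≤ 0.866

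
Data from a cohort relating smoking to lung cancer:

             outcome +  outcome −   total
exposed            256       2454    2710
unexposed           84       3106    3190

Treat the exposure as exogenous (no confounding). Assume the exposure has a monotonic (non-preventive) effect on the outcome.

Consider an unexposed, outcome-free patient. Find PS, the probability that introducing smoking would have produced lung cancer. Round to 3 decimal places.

PS ≈ 0.070

p₁ = P(outcome | exposed) = 256/2710 = 0.094465
p₀ = P(outcome | unexposed) = 84/3190 = 0.026332
Under exogeneity and monotonicity, PS = (p₁ − p₀)/(1 − p₀).
PS = (0.094465 − 0.026332) / 0.97367 ≈ 0.0700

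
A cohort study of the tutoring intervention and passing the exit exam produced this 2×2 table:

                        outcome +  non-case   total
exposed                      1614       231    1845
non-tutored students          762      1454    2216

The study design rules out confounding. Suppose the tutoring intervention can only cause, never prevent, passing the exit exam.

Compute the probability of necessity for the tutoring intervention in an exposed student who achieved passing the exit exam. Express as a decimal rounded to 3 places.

PN ≈ 0.607

p₁ = P(outcome | exposed) = 1614/1845 = 0.8748
p₀ = P(outcome | unexposed) = 762/2216 = 0.34386
Under exogeneity and monotonicity, PN = (p₁ − p₀) / p₁.
PN = (0.8748 − 0.34386) / 0.8748 = 0.53093 / 0.8748 ≈ 0.6069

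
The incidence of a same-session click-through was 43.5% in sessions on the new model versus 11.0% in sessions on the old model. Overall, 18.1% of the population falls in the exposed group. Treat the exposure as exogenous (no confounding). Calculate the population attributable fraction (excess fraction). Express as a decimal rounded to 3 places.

p₁ = 0.435, p₀ = 0.11.
Overall risk P(Y=1) = π·p₁ + (1−π)·p₀ = 0.181×0.435 + 0.819×0.11 = 0.16883.
Under exogeneity, PAF = [P(Y=1) − p₀] / P(Y=1).
PAF = (0.16883 − 0.11) / 0.16883 ≈ 0.3484

PAF ≈ 0.348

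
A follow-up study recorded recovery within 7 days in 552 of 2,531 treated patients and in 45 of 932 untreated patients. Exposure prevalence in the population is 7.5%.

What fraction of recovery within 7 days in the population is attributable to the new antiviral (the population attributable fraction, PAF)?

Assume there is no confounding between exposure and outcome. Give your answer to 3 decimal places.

p₁ = P(outcome | exposed) = 552/2531 = 0.2181
p₀ = P(outcome | unexposed) = 45/932 = 0.048283
Overall risk P(Y=1) = π·p₁ + (1−π)·p₀ = 0.075×0.2181 + 0.925×0.048283 = 0.061019.
Under exogeneity, PAF = [P(Y=1) − p₀] / P(Y=1).
PAF = (0.061019 − 0.048283) / 0.061019 ≈ 0.2087

PAF ≈ 0.209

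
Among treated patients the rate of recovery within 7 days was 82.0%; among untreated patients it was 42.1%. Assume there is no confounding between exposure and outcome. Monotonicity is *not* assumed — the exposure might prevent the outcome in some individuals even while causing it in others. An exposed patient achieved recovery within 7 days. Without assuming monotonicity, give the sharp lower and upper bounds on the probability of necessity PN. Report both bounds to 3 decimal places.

0.487 ≤ PN ≤ 0.706

p₁ = 0.82, p₀ = 0.421.
Under exogeneity alone the bounds on PN are max{0,(p₁−p₀)/p₁} ≤ PN ≤ min{1,(1−p₀)/p₁}.
  lower = (p₁ − p₀)/p₁ = 0.399 / 0.82 ≈ 0.4866
  upper = min{1, (1 − p₀)/p₁} = 0.579 / 0.82 ≈ 0.7061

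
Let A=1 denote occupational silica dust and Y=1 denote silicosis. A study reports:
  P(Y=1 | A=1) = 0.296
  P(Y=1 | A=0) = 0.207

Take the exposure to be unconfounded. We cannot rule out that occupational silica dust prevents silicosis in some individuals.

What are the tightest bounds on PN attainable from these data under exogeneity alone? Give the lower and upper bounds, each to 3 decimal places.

Let p₁ = 0.296, p₀ = 0.207.
Under exogeneity alone the bounds on PN are max{0,(p₁−p₀)/p₁} ≤ PN ≤ min{1,(1−p₀)/p₁}.
  lower = (p₁ − p₀)/p₁ = 0.089 / 0.296 ≈ 0.3007
  upper = min{1, (1 − p₀)/p₁} = 0.793 / 0.296 ≈ 2.6791 → capped at 1

0.301 ≤ PN ≤ 1.000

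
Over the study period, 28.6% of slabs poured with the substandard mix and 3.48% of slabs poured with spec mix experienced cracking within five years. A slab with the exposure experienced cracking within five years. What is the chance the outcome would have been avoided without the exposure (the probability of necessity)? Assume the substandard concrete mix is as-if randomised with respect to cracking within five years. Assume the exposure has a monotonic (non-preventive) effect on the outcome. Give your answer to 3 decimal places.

PN ≈ 0.878

p₁ = 0.286, p₀ = 0.0348.
Under exogeneity and monotonicity, PN = (p₁ − p₀) / p₁.
PN = (0.286 − 0.0348) / 0.286 = 0.2512 / 0.286 ≈ 0.8783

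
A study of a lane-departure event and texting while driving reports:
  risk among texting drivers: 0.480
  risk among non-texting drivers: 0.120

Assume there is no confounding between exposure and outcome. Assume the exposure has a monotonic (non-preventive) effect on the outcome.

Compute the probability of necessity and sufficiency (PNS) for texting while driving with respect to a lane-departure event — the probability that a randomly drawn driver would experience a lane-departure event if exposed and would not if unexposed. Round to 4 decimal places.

PNS ≈ 0.3600

Let p₁ = 0.48, p₀ = 0.12.
Under exogeneity and monotonicity, PNS = p₁ − p₀.
PNS = 0.48 − 0.12 = 0.36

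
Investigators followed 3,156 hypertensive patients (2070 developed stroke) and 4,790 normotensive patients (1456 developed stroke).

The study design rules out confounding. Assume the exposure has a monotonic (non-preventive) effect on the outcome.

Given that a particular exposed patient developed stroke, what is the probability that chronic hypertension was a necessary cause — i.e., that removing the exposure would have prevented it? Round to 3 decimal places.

p₁ = P(outcome | exposed) = 2070/3156 = 0.65589
p₀ = P(outcome | unexposed) = 1456/4790 = 0.30397
Under exogeneity and monotonicity, PN = (p₁ − p₀) / p₁.
PN = (0.65589 − 0.30397) / 0.65589 = 0.35193 / 0.65589 ≈ 0.5366

PN ≈ 0.537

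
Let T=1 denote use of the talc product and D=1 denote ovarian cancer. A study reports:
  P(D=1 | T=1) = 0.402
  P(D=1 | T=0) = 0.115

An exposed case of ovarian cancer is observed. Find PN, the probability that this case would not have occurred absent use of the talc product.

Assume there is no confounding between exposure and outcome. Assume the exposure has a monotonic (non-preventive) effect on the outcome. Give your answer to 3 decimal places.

Let p₁ = 0.402, p₀ = 0.115.
Under exogeneity and monotonicity, PN = (p₁ − p₀) / p₁.
PN = (0.402 − 0.115) / 0.402 = 0.287 / 0.402 ≈ 0.7139

PN ≈ 0.714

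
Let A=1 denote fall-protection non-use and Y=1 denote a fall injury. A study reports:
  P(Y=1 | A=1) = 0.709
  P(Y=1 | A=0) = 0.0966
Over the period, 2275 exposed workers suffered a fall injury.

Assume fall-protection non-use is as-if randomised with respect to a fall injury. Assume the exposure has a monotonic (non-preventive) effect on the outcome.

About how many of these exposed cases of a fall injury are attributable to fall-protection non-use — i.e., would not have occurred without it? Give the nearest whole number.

about 1965 cases

Let p₁ = 0.709, p₀ = 0.0966.
PN = (p₁ − p₀)/p₁ = (0.709 − 0.0966) / 0.709 ≈ 0.86375.
Attributable cases ≈ PN × (exposed cases) = 0.86375 × 2275 ≈ 1965.04.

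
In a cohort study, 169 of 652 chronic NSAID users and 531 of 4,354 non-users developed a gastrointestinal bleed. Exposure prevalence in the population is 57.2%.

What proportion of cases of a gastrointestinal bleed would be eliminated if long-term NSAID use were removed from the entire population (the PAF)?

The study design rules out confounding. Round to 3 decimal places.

PAF ≈ 0.392

p₁ = P(outcome | exposed) = 169/652 = 0.2592
p₀ = P(outcome | unexposed) = 531/4354 = 0.12196
Overall risk P(Y=1) = π·p₁ + (1−π)·p₀ = 0.572×0.2592 + 0.428×0.12196 = 0.20046.
Under exogeneity, PAF = [P(Y=1) − p₀] / P(Y=1).
PAF = (0.20046 − 0.12196) / 0.20046 ≈ 0.3916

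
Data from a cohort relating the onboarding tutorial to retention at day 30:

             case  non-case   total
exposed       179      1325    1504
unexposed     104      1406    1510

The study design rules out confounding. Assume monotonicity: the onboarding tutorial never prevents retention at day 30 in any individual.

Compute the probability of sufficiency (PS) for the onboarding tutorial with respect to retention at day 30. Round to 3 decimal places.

PS ≈ 0.054

p₁ = P(outcome | exposed) = 179/1504 = 0.11902
p₀ = P(outcome | unexposed) = 104/1510 = 0.068874
Under exogeneity and monotonicity, PS = (p₁ − p₀) / (1 − p₀).
PS = (0.11902 − 0.068874) / (1 − 0.068874) = 0.050142 / 0.93113 ≈ 0.0539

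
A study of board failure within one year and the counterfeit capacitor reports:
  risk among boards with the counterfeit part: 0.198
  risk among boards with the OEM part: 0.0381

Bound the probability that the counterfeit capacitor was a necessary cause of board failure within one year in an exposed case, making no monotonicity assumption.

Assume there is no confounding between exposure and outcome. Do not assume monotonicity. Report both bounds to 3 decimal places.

Let p₁ = 0.198, p₀ = 0.0381.
Under exogeneity alone the bounds on PN are max{0,(p₁−p₀)/p₁} ≤ PN ≤ min{1,(1−p₀)/p₁}.
  lower = (p₁ − p₀)/p₁ = 0.1599 / 0.198 ≈ 0.8076
  upper = min{1, (1 − p₀)/p₁} = 0.9619 / 0.198 ≈ 4.8581 → capped at 1

0.808 ≤ PN ≤ 1.000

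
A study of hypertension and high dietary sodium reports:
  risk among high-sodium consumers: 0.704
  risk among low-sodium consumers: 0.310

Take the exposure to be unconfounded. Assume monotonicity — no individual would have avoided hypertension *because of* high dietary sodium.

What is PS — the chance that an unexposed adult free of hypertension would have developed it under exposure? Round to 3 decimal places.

Let p₁ = 0.704, p₀ = 0.31.
Under exogeneity and monotonicity, PS = (p₁ − p₀) / (1 − p₀).
PS = (0.704 − 0.31) / (1 − 0.31) = 0.394 / 0.69 ≈ 0.5710

PS ≈ 0.571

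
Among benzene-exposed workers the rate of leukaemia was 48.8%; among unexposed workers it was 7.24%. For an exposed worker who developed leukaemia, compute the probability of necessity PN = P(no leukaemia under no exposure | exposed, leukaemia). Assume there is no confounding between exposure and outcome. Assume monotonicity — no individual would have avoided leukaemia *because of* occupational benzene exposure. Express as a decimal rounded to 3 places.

p₁ = 0.488, p₀ = 0.0724.
Under exogeneity and monotonicity, PN = (p₁ − p₀) / p₁.
PN = (0.488 − 0.0724) / 0.488 = 0.4156 / 0.488 ≈ 0.8516

PN ≈ 0.852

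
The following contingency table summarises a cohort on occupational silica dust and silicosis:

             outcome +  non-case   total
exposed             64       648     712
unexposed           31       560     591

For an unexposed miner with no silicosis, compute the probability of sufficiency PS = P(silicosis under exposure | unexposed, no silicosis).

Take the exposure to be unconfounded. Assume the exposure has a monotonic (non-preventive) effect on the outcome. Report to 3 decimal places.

p₁ = P(outcome | exposed) = 64/712 = 0.089888
p₀ = P(outcome | unexposed) = 31/591 = 0.052453
Under exogeneity and monotonicity, PS = (p₁ − p₀) / (1 − p₀).
PS = (0.089888 − 0.052453) / (1 − 0.052453) = 0.037434 / 0.94755 ≈ 0.0395

PS ≈ 0.040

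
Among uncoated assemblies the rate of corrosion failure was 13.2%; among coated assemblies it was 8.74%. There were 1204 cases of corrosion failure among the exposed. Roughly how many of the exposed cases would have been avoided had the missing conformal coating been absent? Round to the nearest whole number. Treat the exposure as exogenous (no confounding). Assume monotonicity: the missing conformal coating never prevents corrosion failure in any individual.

p₁ = 0.132, p₀ = 0.0874.
PN = (p₁ − p₀)/p₁ = (0.132 − 0.0874) / 0.132 ≈ 0.33788.
Attributable cases ≈ PN × (exposed cases) = 0.33788 × 1204 ≈ 406.81.

about 407 cases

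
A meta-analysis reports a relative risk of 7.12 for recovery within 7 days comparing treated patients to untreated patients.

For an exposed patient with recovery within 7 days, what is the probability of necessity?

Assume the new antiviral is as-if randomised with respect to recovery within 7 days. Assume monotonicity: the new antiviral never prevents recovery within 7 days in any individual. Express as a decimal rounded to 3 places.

PN ≈ 0.860

Under exogeneity and monotonicity, PN = (RR − 1) / RR = 1 − 1/RR.
PN = (7.12 − 1) / 7.12 = 6.12 / 7.12 ≈ 0.8596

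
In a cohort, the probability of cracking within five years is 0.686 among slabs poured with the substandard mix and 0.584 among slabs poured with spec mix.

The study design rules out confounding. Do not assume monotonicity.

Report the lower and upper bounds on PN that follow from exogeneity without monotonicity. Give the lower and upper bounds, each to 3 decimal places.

0.149 ≤ PN ≤ 0.606

Let p₁ = 0.686, p₀ = 0.584.
Under exogeneity alone the bounds on PN are max{0,(p₁−p₀)/p₁} ≤ PN ≤ min{1,(1−p₀)/p₁}.
  lower = (p₁ − p₀)/p₁ = 0.102 / 0.686 ≈ 0.1487
  upper = min{1, (1 − p₀)/p₁} = 0.416 / 0.686 ≈ 0.6064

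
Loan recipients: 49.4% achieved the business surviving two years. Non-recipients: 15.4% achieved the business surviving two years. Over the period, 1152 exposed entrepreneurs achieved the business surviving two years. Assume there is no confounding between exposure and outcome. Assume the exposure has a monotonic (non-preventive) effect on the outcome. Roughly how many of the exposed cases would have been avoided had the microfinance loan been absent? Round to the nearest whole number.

p₁ = 0.494, p₀ = 0.154.
PN = (p₁ − p₀)/p₁ = (0.494 − 0.154) / 0.494 ≈ 0.68826.
Attributable cases ≈ PN × (exposed cases) = 0.68826 × 1152 ≈ 792.87.

about 793 cases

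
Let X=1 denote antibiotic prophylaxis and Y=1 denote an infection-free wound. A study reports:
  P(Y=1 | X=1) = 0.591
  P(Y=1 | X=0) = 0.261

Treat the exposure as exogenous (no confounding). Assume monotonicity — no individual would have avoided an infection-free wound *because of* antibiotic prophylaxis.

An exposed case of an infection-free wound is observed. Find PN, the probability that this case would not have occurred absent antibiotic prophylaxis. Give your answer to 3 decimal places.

Let p₁ = 0.591, p₀ = 0.261.
Under exogeneity and monotonicity, PN = (p₁ − p₀) / p₁.
PN = (0.591 − 0.261) / 0.591 = 0.33 / 0.591 ≈ 0.5584

PN ≈ 0.558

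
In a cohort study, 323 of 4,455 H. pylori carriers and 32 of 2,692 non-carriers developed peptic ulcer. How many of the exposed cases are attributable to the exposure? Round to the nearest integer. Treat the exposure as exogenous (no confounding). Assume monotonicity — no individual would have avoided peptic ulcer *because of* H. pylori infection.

about 270 cases

p₁ = P(outcome | exposed) = 323/4455 = 0.072503
p₀ = P(outcome | unexposed) = 32/2692 = 0.011887
PN = (p₁ − p₀)/p₁ = (0.072503 − 0.011887) / 0.072503 ≈ 0.83605.
Attributable cases ≈ PN × (exposed cases) = 0.83605 × 323 ≈ 270.04.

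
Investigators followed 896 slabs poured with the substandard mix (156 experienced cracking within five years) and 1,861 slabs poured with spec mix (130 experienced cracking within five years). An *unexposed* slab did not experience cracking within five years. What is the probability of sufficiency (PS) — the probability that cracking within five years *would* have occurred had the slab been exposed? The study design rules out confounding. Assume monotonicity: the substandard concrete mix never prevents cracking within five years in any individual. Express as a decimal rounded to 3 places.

p₁ = P(outcome | exposed) = 156/896 = 0.17411
p₀ = P(outcome | unexposed) = 130/1861 = 0.069855
Under exogeneity and monotonicity, PS = (p₁ − p₀) / (1 − p₀).
PS = (0.17411 − 0.069855) / (1 − 0.069855) = 0.10425 / 0.93015 ≈ 0.1121

PS ≈ 0.112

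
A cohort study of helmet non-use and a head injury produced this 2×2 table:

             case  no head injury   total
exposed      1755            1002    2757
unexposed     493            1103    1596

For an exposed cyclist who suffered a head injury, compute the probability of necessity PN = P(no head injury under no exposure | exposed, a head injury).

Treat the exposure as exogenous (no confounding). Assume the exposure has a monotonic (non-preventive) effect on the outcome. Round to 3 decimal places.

p₁ = P(outcome | exposed) = 1755/2757 = 0.63656
p₀ = P(outcome | unexposed) = 493/1596 = 0.3089
Under exogeneity and monotonicity, PN = (p₁ − p₀)/p₁.
PN = (0.63656 − 0.3089) / 0.63656 ≈ 0.5147

PN ≈ 0.515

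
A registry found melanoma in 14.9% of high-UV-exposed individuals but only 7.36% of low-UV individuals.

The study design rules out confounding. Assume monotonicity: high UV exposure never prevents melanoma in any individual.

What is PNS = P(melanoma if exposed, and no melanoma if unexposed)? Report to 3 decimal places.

p₁ = 0.149, p₀ = 0.0736.
Under exogeneity and monotonicity, PNS = p₁ − p₀.
PNS = 0.149 − 0.0736 = 0.0754

PNS ≈ 0.075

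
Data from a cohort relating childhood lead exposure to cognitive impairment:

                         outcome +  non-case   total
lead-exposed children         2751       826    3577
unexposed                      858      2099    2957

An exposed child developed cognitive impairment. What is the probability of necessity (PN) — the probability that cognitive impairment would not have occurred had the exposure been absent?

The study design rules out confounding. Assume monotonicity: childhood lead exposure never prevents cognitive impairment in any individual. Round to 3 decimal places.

p₁ = P(outcome | exposed) = 2751/3577 = 0.76908
p₀ = P(outcome | unexposed) = 858/2957 = 0.29016
Under exogeneity and monotonicity, PN = (p₁ − p₀) / p₁.
PN = (0.76908 − 0.29016) / 0.76908 = 0.47892 / 0.76908 ≈ 0.6227

PN ≈ 0.623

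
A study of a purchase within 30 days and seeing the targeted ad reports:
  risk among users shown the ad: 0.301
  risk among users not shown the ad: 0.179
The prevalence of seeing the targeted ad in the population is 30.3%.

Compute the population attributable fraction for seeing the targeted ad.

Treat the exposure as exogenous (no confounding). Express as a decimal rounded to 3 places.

PAF ≈ 0.171

Let p₁ = 0.301, p₀ = 0.179.
Overall risk P(Y=1) = π·p₁ + (1−π)·p₀ = 0.303×0.301 + 0.697×0.179 = 0.21597.
Under exogeneity, PAF = [P(Y=1) − p₀] / P(Y=1).
PAF = (0.21597 − 0.179) / 0.21597 ≈ 0.1712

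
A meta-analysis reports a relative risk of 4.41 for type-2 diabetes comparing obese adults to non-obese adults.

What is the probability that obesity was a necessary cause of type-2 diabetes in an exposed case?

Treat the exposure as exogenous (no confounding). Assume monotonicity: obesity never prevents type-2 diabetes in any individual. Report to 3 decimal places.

PN ≈ 0.773

Under exogeneity and monotonicity, PN = (RR − 1) / RR = 1 − 1/RR.
PN = (4.41 − 1) / 4.41 = 3.41 / 4.41 ≈ 0.7732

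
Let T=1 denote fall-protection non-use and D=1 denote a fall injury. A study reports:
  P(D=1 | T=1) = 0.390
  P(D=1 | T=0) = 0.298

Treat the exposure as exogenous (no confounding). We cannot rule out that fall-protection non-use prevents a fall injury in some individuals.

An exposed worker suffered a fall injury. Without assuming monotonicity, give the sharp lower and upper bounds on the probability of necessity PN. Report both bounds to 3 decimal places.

Let p₁ = 0.39, p₀ = 0.298.
Under exogeneity alone the bounds on PN are max{0,(p₁−p₀)/p₁} ≤ PN ≤ min{1,(1−p₀)/p₁}.
  lower = (p₁ − p₀)/p₁ = 0.092 / 0.39 ≈ 0.2359
  upper = min{1, (1 − p₀)/p₁} = 0.702 / 0.39 ≈ 1.8000 → capped at 1

0.236 ≤ PN ≤ 1.000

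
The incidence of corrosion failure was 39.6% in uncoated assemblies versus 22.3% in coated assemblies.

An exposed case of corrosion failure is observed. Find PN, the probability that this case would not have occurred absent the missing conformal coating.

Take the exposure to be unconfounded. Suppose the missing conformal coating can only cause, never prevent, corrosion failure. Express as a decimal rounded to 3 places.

p₁ = 0.396, p₀ = 0.223.
Under exogeneity and monotonicity, PN = (p₁ − p₀) / p₁.
PN = (0.396 − 0.223) / 0.396 = 0.173 / 0.396 ≈ 0.4369

PN ≈ 0.437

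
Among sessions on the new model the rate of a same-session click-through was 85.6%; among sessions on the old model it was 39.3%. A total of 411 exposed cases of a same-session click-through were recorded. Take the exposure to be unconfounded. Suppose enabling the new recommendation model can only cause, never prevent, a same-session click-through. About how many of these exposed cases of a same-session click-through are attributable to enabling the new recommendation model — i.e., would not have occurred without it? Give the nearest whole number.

about 222 cases

p₁ = 0.856, p₀ = 0.393.
PN = (p₁ − p₀)/p₁ = (0.856 − 0.393) / 0.856 ≈ 0.54089.
Attributable cases ≈ PN × (exposed cases) = 0.54089 × 411 ≈ 222.30.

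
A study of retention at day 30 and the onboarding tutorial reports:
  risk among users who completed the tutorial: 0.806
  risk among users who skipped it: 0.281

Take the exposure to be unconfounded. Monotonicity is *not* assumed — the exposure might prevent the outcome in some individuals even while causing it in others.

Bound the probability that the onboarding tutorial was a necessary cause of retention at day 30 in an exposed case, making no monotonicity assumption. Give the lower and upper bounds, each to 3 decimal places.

Let p₁ = 0.806, p₀ = 0.281.
Under exogeneity alone the bounds on PN are max{0,(p₁−p₀)/p₁} ≤ PN ≤ min{1,(1−p₀)/p₁}.
  lower = (p₁ − p₀)/p₁ = 0.525 / 0.806 ≈ 0.6514
  upper = min{1, (1 − p₀)/p₁} = 0.719 / 0.806 ≈ 0.8921

0.651 ≤ PN ≤ 0.892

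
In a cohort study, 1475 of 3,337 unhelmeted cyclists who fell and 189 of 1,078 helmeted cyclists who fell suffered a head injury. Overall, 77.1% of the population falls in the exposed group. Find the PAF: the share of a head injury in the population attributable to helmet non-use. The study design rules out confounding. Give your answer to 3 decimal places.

p₁ = P(outcome | exposed) = 1475/3337 = 0.44201
p₀ = P(outcome | unexposed) = 189/1078 = 0.17532
Overall risk P(Y=1) = π·p₁ + (1−π)·p₀ = 0.771×0.44201 + 0.229×0.17532 = 0.38094.
Under exogeneity, PAF = [P(Y=1) − p₀] / P(Y=1).
PAF = (0.38094 − 0.17532) / 0.38094 ≈ 0.5398

PAF ≈ 0.540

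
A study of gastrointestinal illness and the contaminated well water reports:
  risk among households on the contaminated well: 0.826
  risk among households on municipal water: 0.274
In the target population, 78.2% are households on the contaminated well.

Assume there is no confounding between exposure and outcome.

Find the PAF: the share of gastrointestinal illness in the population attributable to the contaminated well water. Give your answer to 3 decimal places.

Let p₁ = 0.826, p₀ = 0.274.
Overall risk P(Y=1) = π·p₁ + (1−π)·p₀ = 0.782×0.826 + 0.218×0.274 = 0.70566.
Under exogeneity, PAF = [P(Y=1) − p₀] / P(Y=1).
PAF = (0.70566 − 0.274) / 0.70566 ≈ 0.6117

PAF ≈ 0.612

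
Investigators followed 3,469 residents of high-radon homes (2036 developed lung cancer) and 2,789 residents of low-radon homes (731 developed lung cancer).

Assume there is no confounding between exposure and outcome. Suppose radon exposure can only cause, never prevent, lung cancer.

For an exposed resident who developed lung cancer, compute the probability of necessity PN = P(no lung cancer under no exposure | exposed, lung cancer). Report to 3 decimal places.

p₁ = P(outcome | exposed) = 2036/3469 = 0.58691
p₀ = P(outcome | unexposed) = 731/2789 = 0.2621
Under exogeneity and monotonicity, PN = (p₁ − p₀) / p₁.
PN = (0.58691 − 0.2621) / 0.58691 = 0.32481 / 0.58691 ≈ 0.5534

PN ≈ 0.553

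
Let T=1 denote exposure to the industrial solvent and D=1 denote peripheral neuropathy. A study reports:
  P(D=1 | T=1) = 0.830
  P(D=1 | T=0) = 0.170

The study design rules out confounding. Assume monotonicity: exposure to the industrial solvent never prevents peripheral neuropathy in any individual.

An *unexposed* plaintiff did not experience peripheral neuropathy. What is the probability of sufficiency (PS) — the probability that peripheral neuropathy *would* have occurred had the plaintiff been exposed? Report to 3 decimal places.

PS ≈ 0.795

Let p₁ = 0.83, p₀ = 0.17.
Under exogeneity and monotonicity, PS = (p₁ − p₀) / (1 − p₀).
PS = (0.83 − 0.17) / (1 − 0.17) = 0.66 / 0.83 ≈ 0.7952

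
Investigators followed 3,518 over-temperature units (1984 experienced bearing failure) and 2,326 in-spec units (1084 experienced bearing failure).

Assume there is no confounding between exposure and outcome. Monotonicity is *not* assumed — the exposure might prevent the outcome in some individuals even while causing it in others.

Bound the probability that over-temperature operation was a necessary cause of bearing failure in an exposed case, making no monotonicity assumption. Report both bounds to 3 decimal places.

0.174 ≤ PN ≤ 0.947

p₁ = P(outcome | exposed) = 1984/3518 = 0.56396
p₀ = P(outcome | unexposed) = 1084/2326 = 0.46604
Under exogeneity alone the bounds on PN are max{0,(p₁−p₀)/p₁} ≤ PN ≤ min{1,(1−p₀)/p₁}.
  lower = (p₁ − p₀)/p₁ = 0.097921 / 0.56396 ≈ 0.1736
  upper = min{1, (1 − p₀)/p₁} = 0.53396 / 0.56396 ≈ 0.9468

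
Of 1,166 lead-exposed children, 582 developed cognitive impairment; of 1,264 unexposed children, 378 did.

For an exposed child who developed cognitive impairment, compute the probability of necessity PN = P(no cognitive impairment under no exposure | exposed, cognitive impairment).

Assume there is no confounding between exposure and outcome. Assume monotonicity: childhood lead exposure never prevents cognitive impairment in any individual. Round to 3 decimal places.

PN ≈ 0.401

p₁ = P(outcome | exposed) = 582/1166 = 0.49914
p₀ = P(outcome | unexposed) = 378/1264 = 0.29905
Under exogeneity and monotonicity, PN = (p₁ − p₀) / p₁.
PN = (0.49914 − 0.29905) / 0.49914 = 0.20009 / 0.49914 ≈ 0.4009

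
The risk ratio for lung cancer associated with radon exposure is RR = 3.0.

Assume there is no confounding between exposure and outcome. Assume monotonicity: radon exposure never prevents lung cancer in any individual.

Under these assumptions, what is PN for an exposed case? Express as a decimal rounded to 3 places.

PN ≈ 0.667

Under exogeneity and monotonicity, PN = (RR − 1) / RR = 1 − 1/RR.
PN = (3.0 − 1) / 3.0 = 2 / 3.0 ≈ 0.6667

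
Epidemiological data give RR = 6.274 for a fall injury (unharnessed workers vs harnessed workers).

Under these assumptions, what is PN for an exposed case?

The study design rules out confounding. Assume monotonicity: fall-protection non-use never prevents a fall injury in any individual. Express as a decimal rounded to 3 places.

Under exogeneity and monotonicity, PN = (RR − 1) / RR = 1 − 1/RR.
PN = (6.274 − 1) / 6.274 = 5.274 / 6.274 ≈ 0.8406

PN ≈ 0.841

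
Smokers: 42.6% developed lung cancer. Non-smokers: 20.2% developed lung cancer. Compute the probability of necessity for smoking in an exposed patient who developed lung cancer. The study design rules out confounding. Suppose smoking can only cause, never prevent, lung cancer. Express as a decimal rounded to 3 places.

PN ≈ 0.526

p₁ = 0.426, p₀ = 0.202.
Under exogeneity and monotonicity, PN = (p₁ − p₀) / p₁.
PN = (0.426 − 0.202) / 0.426 = 0.224 / 0.426 ≈ 0.5258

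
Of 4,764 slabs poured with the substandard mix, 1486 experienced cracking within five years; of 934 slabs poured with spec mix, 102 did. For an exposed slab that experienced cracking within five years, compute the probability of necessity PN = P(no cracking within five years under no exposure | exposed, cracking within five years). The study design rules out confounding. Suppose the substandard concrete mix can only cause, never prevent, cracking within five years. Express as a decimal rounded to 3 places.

PN ≈ 0.650

p₁ = P(outcome | exposed) = 1486/4764 = 0.31192
p₀ = P(outcome | unexposed) = 102/934 = 0.10921
Under exogeneity and monotonicity, PN = (p₁ − p₀) / p₁.
PN = (0.31192 − 0.10921) / 0.31192 = 0.20272 / 0.31192 ≈ 0.6499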